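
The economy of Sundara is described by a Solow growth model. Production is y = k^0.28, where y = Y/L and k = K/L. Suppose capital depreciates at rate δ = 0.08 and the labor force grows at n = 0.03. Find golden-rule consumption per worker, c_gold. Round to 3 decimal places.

The effective depreciation rate is n + δ = 0.03 + 0.08 = 0.11.
Setting f'(k) = n+δ gives 0.28·k^(0.28−1) = 0.11, hence k_gold = (0.28/0.11)^(1/0.72) ≈ 3.6607.
y_gold = 3.6607^0.28 ≈ 1.4381.
c_gold = y_gold − (n+δ)·k_gold = 1.4381 − 0.11·3.6607 ≈ 1.0355.

c_gold ≈ 1.035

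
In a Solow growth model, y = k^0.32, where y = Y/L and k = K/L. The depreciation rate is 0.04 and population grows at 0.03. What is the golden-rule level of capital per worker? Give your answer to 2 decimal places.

k_gold ≈ 9.35

Capital per worker breaks even when investment replaces (n + δ)·k; here n + δ = 0.07.
Setting f'(k) = n+δ gives 0.32·k^(0.32−1) = 0.07, hence k_gold = (0.32/0.07)^(1/0.68) ≈ 9.3468.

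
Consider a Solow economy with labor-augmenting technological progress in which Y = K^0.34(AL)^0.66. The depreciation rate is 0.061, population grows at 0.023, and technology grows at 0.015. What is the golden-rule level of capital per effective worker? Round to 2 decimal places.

n + g + δ = 0.023 + 0.015 + 0.061 = 0.099.
At the golden rule the marginal product of capital equals n+g+δ: 0.34·k^(0.34−1) = 0.099. Solving, k_gold = (0.34/0.099)^(1/0.66) ≈ 6.4846.

k_gold ≈ 6.48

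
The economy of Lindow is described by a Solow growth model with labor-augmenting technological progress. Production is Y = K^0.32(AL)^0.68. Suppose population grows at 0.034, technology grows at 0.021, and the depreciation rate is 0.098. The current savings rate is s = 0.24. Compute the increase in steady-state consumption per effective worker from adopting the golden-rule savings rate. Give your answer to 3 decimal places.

Δc ≈ 0.023

Break-even investment rate: n + g + δ = 0.034 + 0.021 + 0.098 = 0.153.
Current steady state (s = 0.24): k* = (0.24/0.153)^(1/0.68) ≈ 1.9388, y* = 1.9388^0.32 ≈ 1.2360, c* = (1−0.24)·1.2360 ≈ 0.9393.
At the golden rule the marginal product of capital equals n+g+δ: 0.32·k^(0.32−1) = 0.153. Solving, k_gold = (0.32/0.153)^(1/0.68) ≈ 2.9598.
y_gold = 2.9598^0.32 ≈ 1.4152, c_gold = y_gold − 0.153·k_gold ≈ 0.9623.
Gain: Δc = 0.9623 − 0.9393 ≈ 0.0230.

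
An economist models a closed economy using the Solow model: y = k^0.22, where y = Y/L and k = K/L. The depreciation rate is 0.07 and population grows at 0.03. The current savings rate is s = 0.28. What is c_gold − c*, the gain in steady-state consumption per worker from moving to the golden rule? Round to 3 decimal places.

Break-even investment rate: n + δ = 0.03 + 0.07 = 0.1.
Current steady state (s = 0.28): k* = (0.28/0.1)^(1/0.78) ≈ 3.7435, y* = 3.7435^0.22 ≈ 1.3370, c* = (1−0.28)·1.3370 ≈ 0.9626.
Golden rule sets MPK = n+δ: 0.22·k^(0.22−1) = 0.1, so k_gold = (0.22/0.1)^(1/0.78) ≈ 2.7479.
y_gold = 2.7479^0.22 ≈ 1.2491, c_gold = y_gold − 0.1·k_gold ≈ 0.9743.
Gain: Δc = 0.9743 − 0.9626 ≈ 0.0116.

Δc ≈ 0.012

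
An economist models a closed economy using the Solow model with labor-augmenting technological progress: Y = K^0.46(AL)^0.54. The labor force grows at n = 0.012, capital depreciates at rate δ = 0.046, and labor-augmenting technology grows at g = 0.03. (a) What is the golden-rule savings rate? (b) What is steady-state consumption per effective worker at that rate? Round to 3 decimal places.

(a) s_gold = 0.460; (b) c_gold ≈ 2.209

The effective depreciation rate is n + g + δ = 0.012 + 0.03 + 0.046 = 0.088.
For Cobb-Douglas, s_gold equals capital's share: s_gold = 0.46.
At the golden rule the marginal product of capital equals n+g+δ: 0.46·k^(0.46−1) = 0.088. Solving, k_gold = (0.46/0.088)^(1/0.54) ≈ 21.3865.
y_gold = 21.3865^0.46 ≈ 4.0913; c_gold = (1−0.46)·y_gold ≈ 2.2093.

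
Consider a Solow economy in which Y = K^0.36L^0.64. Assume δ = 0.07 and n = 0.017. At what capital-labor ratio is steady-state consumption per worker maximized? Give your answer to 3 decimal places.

k_gold ≈ 9.199

The effective depreciation rate is n + δ = 0.017 + 0.07 = 0.087.
Golden rule sets MPK = n+δ: 0.36·k^(0.36−1) = 0.087, so k_gold = (0.36/0.087)^(1/0.64) ≈ 9.1986.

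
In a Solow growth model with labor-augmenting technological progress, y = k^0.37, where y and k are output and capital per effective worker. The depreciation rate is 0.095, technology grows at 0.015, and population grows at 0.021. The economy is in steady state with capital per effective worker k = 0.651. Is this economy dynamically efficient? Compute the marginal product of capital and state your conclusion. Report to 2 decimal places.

n + g + δ = 0.021 + 0.015 + 0.095 = 0.131.
MPK = 0.37·k^(0.37−1) = 0.37·0.651^(-0.63) ≈ 0.4849.
MPK > 0.131, so the economy is dynamically efficient (under-saving).

dynamically efficient; MPK ≈ 0.48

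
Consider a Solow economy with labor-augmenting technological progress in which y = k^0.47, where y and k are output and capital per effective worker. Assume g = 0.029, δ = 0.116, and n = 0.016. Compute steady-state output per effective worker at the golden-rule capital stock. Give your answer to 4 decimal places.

Capital per effective worker breaks even when investment replaces (n + g + δ)·k; here n + g + δ = 0.161.
At the golden rule the marginal product of capital equals n+g+δ: 0.47·k^(0.47−1) = 0.161. Solving, k_gold = (0.47/0.161)^(1/0.53) ≈ 7.5487.
Output: y_gold = k_gold^0.47 = 7.5487^0.47 ≈ 2.5858.

y_gold ≈ 2.5858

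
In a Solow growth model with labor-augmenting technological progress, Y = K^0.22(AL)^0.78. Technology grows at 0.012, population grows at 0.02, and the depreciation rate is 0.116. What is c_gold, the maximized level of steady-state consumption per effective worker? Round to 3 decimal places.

The effective depreciation rate is n + g + δ = 0.02 + 0.012 + 0.116 = 0.148.
Golden rule sets MPK = n+g+δ: 0.22·k^(0.22−1) = 0.148, so k_gold = (0.22/0.148)^(1/0.78) ≈ 1.6623.
y_gold = 1.6623^0.22 ≈ 1.1183.
c_gold = y_gold − (n+g+δ)·k_gold = 1.1183 − 0.148·1.6623 ≈ 0.8723.

c_gold ≈ 0.872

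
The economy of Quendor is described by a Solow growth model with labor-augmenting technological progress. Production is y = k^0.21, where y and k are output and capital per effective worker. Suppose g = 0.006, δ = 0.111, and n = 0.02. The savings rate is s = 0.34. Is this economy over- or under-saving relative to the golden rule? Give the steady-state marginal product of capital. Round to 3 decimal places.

over-saving; MPK ≈ 0.085

The effective depreciation rate is n + g + δ = 0.02 + 0.006 + 0.111 = 0.137.
Steady-state k*: s·k^0.21 = 0.137·k gives k* = (0.34/0.137)^(1/0.79) ≈ 3.1601.
MPK = 0.21·3.1601^(-0.79) ≈ 0.0846.
MPK < n+g+δ = 0.137, so the economy is dynamically inefficient (over-saving).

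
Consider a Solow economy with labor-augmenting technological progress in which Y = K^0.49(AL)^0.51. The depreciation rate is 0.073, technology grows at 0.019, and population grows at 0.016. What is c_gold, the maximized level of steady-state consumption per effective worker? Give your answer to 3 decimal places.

Capital per effective worker breaks even when investment replaces (n + g + δ)·k; here n + g + δ = 0.108.
Maximizing c = f(k) − (n+g+δ)·k gives f'(k) = n+g+δ, i.e. 0.49·k^(0.49−1) = 0.108, so k_gold = (0.49/0.108)^(1/0.51) ≈ 19.3994.
y_gold = 19.3994^0.49 ≈ 4.2758.
c_gold = y_gold − (n+g+δ)·k_gold = 4.2758 − 0.108·19.3994 ≈ 2.1807.

c_gold ≈ 2.181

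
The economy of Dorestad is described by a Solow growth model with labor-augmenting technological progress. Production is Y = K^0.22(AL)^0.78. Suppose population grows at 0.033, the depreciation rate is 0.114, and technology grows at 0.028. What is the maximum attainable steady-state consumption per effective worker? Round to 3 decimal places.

c_gold ≈ 0.832

The effective depreciation rate is n + g + δ = 0.033 + 0.028 + 0.114 = 0.175.
At the golden rule the marginal product of capital equals n+g+δ: 0.22·k^(0.22−1) = 0.175. Solving, k_gold = (0.22/0.175)^(1/0.78) ≈ 1.3410.
y_gold = 1.3410^0.22 ≈ 1.0667.
c_gold = y_gold − (n+g+δ)·k_gold = 1.0667 − 0.175·1.3410 ≈ 0.8320.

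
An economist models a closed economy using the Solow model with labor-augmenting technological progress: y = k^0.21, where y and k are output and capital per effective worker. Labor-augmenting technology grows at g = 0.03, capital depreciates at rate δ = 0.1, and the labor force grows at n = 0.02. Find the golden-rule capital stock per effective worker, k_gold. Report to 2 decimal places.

n + g + δ = 0.02 + 0.03 + 0.1 = 0.15.
Golden rule sets MPK = n+g+δ: 0.21·k^(0.21−1) = 0.15, so k_gold = (0.21/0.15)^(1/0.79) ≈ 1.5310.

k_gold ≈ 1.53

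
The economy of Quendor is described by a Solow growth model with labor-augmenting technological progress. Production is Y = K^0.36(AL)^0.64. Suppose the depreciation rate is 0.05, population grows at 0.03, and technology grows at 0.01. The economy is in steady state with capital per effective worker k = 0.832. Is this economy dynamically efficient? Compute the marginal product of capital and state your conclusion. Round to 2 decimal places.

Capital per effective worker breaks even when investment replaces (n + g + δ)·k; here n + g + δ = 0.09.
MPK = 0.36·k^(0.36−1) = 0.36·0.832^(-0.64) ≈ 0.4050.
MPK > 0.09, so the economy is dynamically efficient (under-saving).

dynamically efficient; MPK ≈ 0.40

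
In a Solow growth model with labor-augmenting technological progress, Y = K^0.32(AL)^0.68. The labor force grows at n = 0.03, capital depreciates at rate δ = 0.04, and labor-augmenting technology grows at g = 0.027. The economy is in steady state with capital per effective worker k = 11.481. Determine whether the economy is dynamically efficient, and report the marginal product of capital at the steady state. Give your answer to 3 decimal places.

The effective depreciation rate is n + g + δ = 0.03 + 0.027 + 0.04 = 0.097.
MPK = 0.32·k^(0.32−1) = 0.32·11.481^(-0.68) ≈ 0.0609.
MPK < 0.097, so the economy is dynamically inefficient (over-saving).

dynamically inefficient; MPK ≈ 0.061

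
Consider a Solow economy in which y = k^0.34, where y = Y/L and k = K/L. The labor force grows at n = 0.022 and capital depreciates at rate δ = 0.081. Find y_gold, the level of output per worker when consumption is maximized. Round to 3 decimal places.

The effective depreciation rate is n + δ = 0.022 + 0.081 = 0.103.
At the golden rule the marginal product of capital equals n+δ: 0.34·k^(0.34−1) = 0.103. Solving, k_gold = (0.34/0.103)^(1/0.66) ≈ 6.1069.
Output: y_gold = k_gold^0.34 = 6.1069^0.34 ≈ 1.8500.

y_gold ≈ 1.850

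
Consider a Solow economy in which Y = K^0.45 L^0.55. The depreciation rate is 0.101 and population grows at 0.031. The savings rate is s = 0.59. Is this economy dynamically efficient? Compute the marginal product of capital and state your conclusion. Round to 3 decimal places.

dynamically inefficient; MPK ≈ 0.101

Capital per worker breaks even when investment replaces (n + δ)·k; here n + δ = 0.132.
Steady-state k*: s·k^0.45 = 0.132·k gives k* = (0.59/0.132)^(1/0.55) ≈ 15.2168.
MPK = 0.45·15.2168^(-0.55) ≈ 0.1007.
MPK < n+δ = 0.132, so the economy is dynamically inefficient (over-saving).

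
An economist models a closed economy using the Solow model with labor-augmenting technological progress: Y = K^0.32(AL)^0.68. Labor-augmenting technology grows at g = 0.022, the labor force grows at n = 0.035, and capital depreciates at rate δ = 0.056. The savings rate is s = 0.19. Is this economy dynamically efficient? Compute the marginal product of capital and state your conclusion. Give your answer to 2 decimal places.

Capital per effective worker breaks even when investment replaces (n + g + δ)·k; here n + g + δ = 0.113.
Steady-state k*: s·k^0.32 = 0.113·k gives k* = (0.19/0.113)^(1/0.68) ≈ 2.1472.
MPK = 0.32·2.1472^(-0.68) ≈ 0.1903.
MPK > n+g+δ = 0.113, so the economy is dynamically efficient (under-saving).

dynamically efficient; MPK ≈ 0.19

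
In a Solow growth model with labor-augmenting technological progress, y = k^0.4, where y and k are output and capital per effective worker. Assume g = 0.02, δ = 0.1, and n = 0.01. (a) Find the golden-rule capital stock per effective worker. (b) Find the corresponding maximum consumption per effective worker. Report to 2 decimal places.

(a) k_gold ≈ 6.51; (b) c_gold ≈ 1.27

Break-even investment rate: n + g + δ = 0.01 + 0.02 + 0.1 = 0.13.
Golden rule sets MPK = n+g+δ: 0.4·k^(0.4−1) = 0.13, so k_gold = (0.4/0.13)^(1/0.6) ≈ 6.5092.
y_gold = 6.5092^0.4 ≈ 2.1155; c_gold = y_gold − 0.13·k_gold ≈ 1.2693.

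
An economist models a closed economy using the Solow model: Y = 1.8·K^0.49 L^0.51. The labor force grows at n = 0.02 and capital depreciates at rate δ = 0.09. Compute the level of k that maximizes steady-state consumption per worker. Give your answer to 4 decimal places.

k_gold ≈ 59.2513

Capital per worker breaks even when investment replaces (n + δ)·k; here n + δ = 0.11.
Setting f'(k) = n+δ gives 0.49·1.8·k^(0.49−1) = 0.11, hence k_gold = (0.49·1.8/0.11)^(1/0.51) ≈ 59.2513.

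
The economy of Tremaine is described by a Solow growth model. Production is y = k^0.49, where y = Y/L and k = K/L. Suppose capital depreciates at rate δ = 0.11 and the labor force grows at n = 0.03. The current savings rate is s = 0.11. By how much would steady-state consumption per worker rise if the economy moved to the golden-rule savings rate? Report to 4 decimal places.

n + δ = 0.03 + 0.11 = 0.14.
Current steady state (s = 0.11): k* = (0.11/0.14)^(1/0.51) ≈ 0.6232, y* = 0.6232^0.49 ≈ 0.7932, c* = (1−0.11)·0.7932 ≈ 0.7059.
At the golden rule the marginal product of capital equals n+δ: 0.49·k^(0.49−1) = 0.14. Solving, k_gold = (0.49/0.14)^(1/0.51) ≈ 11.6627.
y_gold = 11.6627^0.49 ≈ 3.3322, c_gold = y_gold − 0.14·k_gold ≈ 1.6994.
Gain: Δc = 1.6994 − 0.7059 ≈ 0.9935.

Δc ≈ 0.9935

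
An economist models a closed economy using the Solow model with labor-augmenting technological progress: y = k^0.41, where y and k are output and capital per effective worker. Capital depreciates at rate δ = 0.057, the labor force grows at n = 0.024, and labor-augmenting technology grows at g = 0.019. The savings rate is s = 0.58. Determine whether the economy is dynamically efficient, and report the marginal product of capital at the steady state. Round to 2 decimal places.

dynamically inefficient; MPK ≈ 0.07

The effective depreciation rate is n + g + δ = 0.024 + 0.019 + 0.057 = 0.1.
Steady-state k*: s·k^0.41 = 0.1·k gives k* = (0.58/0.1)^(1/0.59) ≈ 19.6764.
MPK = 0.41·19.6764^(-0.59) ≈ 0.0707.
MPK < n+g+δ = 0.1, so the economy is dynamically inefficient (over-saving).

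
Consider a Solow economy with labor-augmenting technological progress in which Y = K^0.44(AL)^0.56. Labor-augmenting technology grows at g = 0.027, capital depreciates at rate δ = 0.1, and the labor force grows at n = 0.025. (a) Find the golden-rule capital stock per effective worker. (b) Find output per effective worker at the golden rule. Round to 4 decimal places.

The effective depreciation rate is n + g + δ = 0.025 + 0.027 + 0.1 = 0.152.
Maximizing c = f(k) − (n+g+δ)·k gives f'(k) = n+g+δ, i.e. 0.44·k^(0.44−1) = 0.152, so k_gold = (0.44/0.152)^(1/0.56) ≈ 6.6727.
y_gold = 6.6727^0.44 ≈ 2.3051.

(a) k_gold ≈ 6.6727; (b) y_gold ≈ 2.3051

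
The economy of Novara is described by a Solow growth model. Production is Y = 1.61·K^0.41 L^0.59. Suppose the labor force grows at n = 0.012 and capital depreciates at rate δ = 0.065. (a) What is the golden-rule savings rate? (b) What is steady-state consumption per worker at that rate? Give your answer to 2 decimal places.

(a) s_gold = 0.41; (b) c_gold ≈ 4.23

n + δ = 0.012 + 0.065 = 0.077.
For Cobb-Douglas, s_gold equals capital's share: s_gold = 0.41.
At the golden rule the marginal product of capital equals n+δ: 0.41·1.61·k^(0.41−1) = 0.077. Solving, k_gold = (0.41·1.61/0.077)^(1/0.59) ≈ 38.1555.
y_gold = 1.61·38.1555^0.41 ≈ 7.1658; c_gold = (1−0.41)·y_gold ≈ 4.2278.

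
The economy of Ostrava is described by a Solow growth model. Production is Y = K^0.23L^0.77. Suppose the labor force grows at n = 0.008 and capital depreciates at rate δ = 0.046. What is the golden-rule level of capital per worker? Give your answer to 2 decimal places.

Capital per worker breaks even when investment replaces (n + δ)·k; here n + δ = 0.054.
At the golden rule the marginal product of capital equals n+δ: 0.23·k^(0.23−1) = 0.054. Solving, k_gold = (0.23/0.054)^(1/0.77) ≈ 6.5662.

k_gold ≈ 6.57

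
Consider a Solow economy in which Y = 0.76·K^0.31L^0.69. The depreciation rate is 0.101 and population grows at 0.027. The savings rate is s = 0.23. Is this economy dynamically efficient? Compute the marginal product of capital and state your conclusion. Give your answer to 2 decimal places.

dynamically efficient; MPK ≈ 0.17

Capital per worker breaks even when investment replaces (n + δ)·k; here n + δ = 0.128.
Steady-state k*: s·A·k^0.31 = 0.128·k gives k* = (0.23·0.76/0.128)^(1/0.69) ≈ 1.5708.
MPK = 0.31·0.76·1.5708^(-0.69) ≈ 0.1725.
MPK > n+δ = 0.128, so the economy is dynamically efficient (under-saving).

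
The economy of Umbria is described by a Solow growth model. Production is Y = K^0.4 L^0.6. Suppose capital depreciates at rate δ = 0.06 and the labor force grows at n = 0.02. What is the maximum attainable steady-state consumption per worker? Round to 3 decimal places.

c_gold ≈ 1.754

The effective depreciation rate is n + δ = 0.02 + 0.06 = 0.08.
Setting f'(k) = n+δ gives 0.4·k^(0.4−1) = 0.08, hence k_gold = (0.4/0.08)^(1/0.6) ≈ 14.6201.
y_gold = 14.6201^0.4 ≈ 2.9240.
c_gold = y_gold − (n+δ)·k_gold = 2.9240 − 0.08·14.6201 ≈ 1.7544.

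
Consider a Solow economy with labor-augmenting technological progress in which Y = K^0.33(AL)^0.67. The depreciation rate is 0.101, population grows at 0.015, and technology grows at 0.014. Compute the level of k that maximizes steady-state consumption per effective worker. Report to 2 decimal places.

k_gold ≈ 4.02

Break-even investment rate: n + g + δ = 0.015 + 0.014 + 0.101 = 0.13.
Golden rule sets MPK = n+g+δ: 0.33·k^(0.33−1) = 0.13, so k_gold = (0.33/0.13)^(1/0.67) ≈ 4.0164.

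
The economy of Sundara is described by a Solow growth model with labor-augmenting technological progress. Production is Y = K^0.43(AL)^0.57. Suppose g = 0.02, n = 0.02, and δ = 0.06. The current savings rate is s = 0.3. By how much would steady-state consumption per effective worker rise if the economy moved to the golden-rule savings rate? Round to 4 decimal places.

Capital per effective worker breaks even when investment replaces (n + g + δ)·k; here n + g + δ = 0.1.
Current steady state (s = 0.3): k* = (0.3/0.1)^(1/0.57) ≈ 6.8716, y* = 6.8716^0.43 ≈ 2.2905, c* = (1−0.3)·2.2905 ≈ 1.6034.
At the golden rule the marginal product of capital equals n+g+δ: 0.43·k^(0.43−1) = 0.1. Solving, k_gold = (0.43/0.1)^(1/0.57) ≈ 12.9225.
y_gold = 12.9225^0.43 ≈ 3.0052, c_gold = y_gold − 0.1·k_gold ≈ 1.7130.
Gain: Δc = 1.7130 − 1.6034 ≈ 0.1096.

Δc ≈ 0.1096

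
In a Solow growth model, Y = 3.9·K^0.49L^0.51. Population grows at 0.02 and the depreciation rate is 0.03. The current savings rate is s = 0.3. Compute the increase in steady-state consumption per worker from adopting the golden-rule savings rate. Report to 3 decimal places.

Δc ≈ 9.446

The effective depreciation rate is n + δ = 0.02 + 0.03 = 0.05.
Current steady state (s = 0.3): k* = (0.3·3.9/0.05)^(1/0.51) ≈ 483.8792, y* = 3.9·483.8792^0.49 ≈ 80.6465, c* = (1−0.3)·80.6465 ≈ 56.4526.
At the golden rule the marginal product of capital equals n+δ: 0.49·3.9·k^(0.49−1) = 0.05. Solving, k_gold = (0.49·3.9/0.05)^(1/0.51) ≈ 1266.2829.
y_gold = 3.9·1266.2829^0.49 ≈ 129.2125, c_gold = y_gold − 0.05·k_gold ≈ 65.8984.
Gain: Δc = 65.8984 − 56.4526 ≈ 9.4458.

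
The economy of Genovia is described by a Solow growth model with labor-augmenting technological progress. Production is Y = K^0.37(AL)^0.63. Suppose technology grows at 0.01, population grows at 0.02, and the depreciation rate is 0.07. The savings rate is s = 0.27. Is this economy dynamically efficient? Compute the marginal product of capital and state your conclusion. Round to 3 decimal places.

dynamically efficient; MPK ≈ 0.137

n + g + δ = 0.02 + 0.01 + 0.07 = 0.1.
Steady-state k*: s·k^0.37 = 0.1·k gives k* = (0.27/0.1)^(1/0.63) ≈ 4.8384.
MPK = 0.37·4.8384^(-0.63) ≈ 0.1370.
MPK > n+g+δ = 0.1, so the economy is dynamically efficient (under-saving).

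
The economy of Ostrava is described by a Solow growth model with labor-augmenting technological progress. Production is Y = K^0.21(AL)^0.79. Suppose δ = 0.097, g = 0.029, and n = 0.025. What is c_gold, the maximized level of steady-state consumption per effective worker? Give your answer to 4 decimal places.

n + g + δ = 0.025 + 0.029 + 0.097 = 0.151.
At the golden rule the marginal product of capital equals n+g+δ: 0.21·k^(0.21−1) = 0.151. Solving, k_gold = (0.21/0.151)^(1/0.79) ≈ 1.5182.
y_gold = 1.5182^0.21 ≈ 1.0916.
c_gold = y_gold − (n+g+δ)·k_gold = 1.0916 − 0.151·1.5182 ≈ 0.8624.

c_gold ≈ 0.8624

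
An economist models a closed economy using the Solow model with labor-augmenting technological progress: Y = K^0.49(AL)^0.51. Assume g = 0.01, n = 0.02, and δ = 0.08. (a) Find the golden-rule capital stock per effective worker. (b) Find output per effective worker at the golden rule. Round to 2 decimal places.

The effective depreciation rate is n + g + δ = 0.02 + 0.01 + 0.08 = 0.11.
Maximizing c = f(k) − (n+g+δ)·k gives f'(k) = n+g+δ, i.e. 0.49·k^(0.49−1) = 0.11, so k_gold = (0.49/0.11)^(1/0.51) ≈ 18.7139.
y_gold = 18.7139^0.49 ≈ 4.2011.

(a) k_gold ≈ 18.71; (b) y_gold ≈ 4.20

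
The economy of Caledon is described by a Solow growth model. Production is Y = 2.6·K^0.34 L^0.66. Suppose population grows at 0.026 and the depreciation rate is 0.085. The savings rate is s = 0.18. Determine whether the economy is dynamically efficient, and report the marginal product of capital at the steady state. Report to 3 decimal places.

Capital per worker breaks even when investment replaces (n + δ)·k; here n + δ = 0.111.
Steady-state k*: s·A·k^0.34 = 0.111·k gives k* = (0.18·2.6/0.111)^(1/0.66) ≈ 8.8482.
MPK = 0.34·2.6·8.8482^(-0.66) ≈ 0.2097.
MPK > n+δ = 0.111, so the economy is dynamically efficient (under-saving).

dynamically efficient; MPK ≈ 0.210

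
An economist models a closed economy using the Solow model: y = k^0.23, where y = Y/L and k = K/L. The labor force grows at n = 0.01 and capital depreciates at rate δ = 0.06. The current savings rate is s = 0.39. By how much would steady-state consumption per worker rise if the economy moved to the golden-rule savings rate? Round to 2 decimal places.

The effective depreciation rate is n + δ = 0.01 + 0.06 = 0.07.
Current steady state (s = 0.39): k* = (0.39/0.07)^(1/0.77) ≈ 9.3065, y* = 9.3065^0.23 ≈ 1.6704, c* = (1−0.39)·1.6704 ≈ 1.0189.
Setting f'(k) = n+δ gives 0.23·k^(0.23−1) = 0.07, hence k_gold = (0.23/0.07)^(1/0.77) ≈ 4.6876.
y_gold = 4.6876^0.23 ≈ 1.4267, c_gold = y_gold − 0.07·k_gold ≈ 1.0985.
Gain: Δc = 1.0985 − 1.0189 ≈ 0.0796.

Δc ≈ 0.08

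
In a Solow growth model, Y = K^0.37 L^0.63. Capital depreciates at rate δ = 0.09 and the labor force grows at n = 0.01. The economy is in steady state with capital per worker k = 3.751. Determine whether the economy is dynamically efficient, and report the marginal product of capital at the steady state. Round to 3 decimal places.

dynamically efficient; MPK ≈ 0.161

The effective depreciation rate is n + δ = 0.01 + 0.09 = 0.1.
MPK = 0.37·k^(0.37−1) = 0.37·3.751^(-0.63) ≈ 0.1609.
MPK > 0.1, so the economy is dynamically efficient (under-saving).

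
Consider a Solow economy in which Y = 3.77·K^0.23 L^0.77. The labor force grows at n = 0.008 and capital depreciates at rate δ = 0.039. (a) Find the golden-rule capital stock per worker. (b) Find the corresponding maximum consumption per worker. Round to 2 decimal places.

The effective depreciation rate is n + δ = 0.008 + 0.039 = 0.047.
At the golden rule the marginal product of capital equals n+δ: 0.23·3.77·k^(0.23−1) = 0.047. Solving, k_gold = (0.23·3.77/0.047)^(1/0.77) ≈ 44.0675.
y_gold = 3.77·44.0675^0.23 ≈ 9.0051; c_gold = y_gold − 0.047·k_gold ≈ 6.9339.

(a) k_gold ≈ 44.07; (b) c_gold ≈ 6.93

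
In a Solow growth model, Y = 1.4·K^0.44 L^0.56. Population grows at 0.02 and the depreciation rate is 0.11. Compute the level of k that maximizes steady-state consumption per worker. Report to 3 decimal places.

k_gold ≈ 16.088

The effective depreciation rate is n + δ = 0.02 + 0.11 = 0.13.
Setting f'(k) = n+δ gives 0.44·1.4·k^(0.44−1) = 0.13, hence k_gold = (0.44·1.4/0.13)^(1/0.56) ≈ 16.0877.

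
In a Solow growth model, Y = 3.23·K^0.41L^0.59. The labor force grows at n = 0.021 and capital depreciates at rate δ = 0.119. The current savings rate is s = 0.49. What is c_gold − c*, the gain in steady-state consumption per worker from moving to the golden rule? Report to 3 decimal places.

Capital per worker breaks even when investment replaces (n + δ)·k; here n + δ = 0.14.
Current steady state (s = 0.49): k* = (0.49·3.23/0.14)^(1/0.59) ≈ 60.9824, y* = 3.23·60.9824^0.41 ≈ 17.4235, c* = (1−0.49)·17.4235 ≈ 8.8860.
Setting f'(k) = n+δ gives 0.41·3.23·k^(0.41−1) = 0.14, hence k_gold = (0.41·3.23/0.14)^(1/0.59) ≈ 45.0814.
y_gold = 3.23·45.0814^0.41 ≈ 15.3936, c_gold = y_gold − 0.14·k_gold ≈ 9.0822.
Gain: Δc = 9.0822 − 8.8860 ≈ 0.1962.

Δc ≈ 0.196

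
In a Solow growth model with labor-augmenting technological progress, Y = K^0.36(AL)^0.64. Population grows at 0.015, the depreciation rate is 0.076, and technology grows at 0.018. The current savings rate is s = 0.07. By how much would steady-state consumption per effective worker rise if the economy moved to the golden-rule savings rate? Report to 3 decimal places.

The effective depreciation rate is n + g + δ = 0.015 + 0.018 + 0.076 = 0.109.
Current steady state (s = 0.07): k* = (0.07/0.109)^(1/0.64) ≈ 0.5006, y* = 0.5006^0.36 ≈ 0.7795, c* = (1−0.07)·0.7795 ≈ 0.7249.
Golden rule sets MPK = n+g+δ: 0.36·k^(0.36−1) = 0.109, so k_gold = (0.36/0.109)^(1/0.64) ≈ 6.4676.
y_gold = 6.4676^0.36 ≈ 1.9582, c_gold = y_gold − 0.109·k_gold ≈ 1.2533.
Gain: Δc = 1.2533 − 0.7249 ≈ 0.5283.

Δc ≈ 0.528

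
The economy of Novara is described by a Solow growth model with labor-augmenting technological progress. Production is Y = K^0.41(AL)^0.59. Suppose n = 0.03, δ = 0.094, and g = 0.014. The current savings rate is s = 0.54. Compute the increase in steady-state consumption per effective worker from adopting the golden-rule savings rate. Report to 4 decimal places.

Break-even investment rate: n + g + δ = 0.03 + 0.014 + 0.094 = 0.138.
Current steady state (s = 0.54): k* = (0.54/0.138)^(1/0.59) ≈ 10.0986, y* = 10.0986^0.41 ≈ 2.5808, c* = (1−0.54)·2.5808 ≈ 1.1871.
At the golden rule the marginal product of capital equals n+g+δ: 0.41·k^(0.41−1) = 0.138. Solving, k_gold = (0.41/0.138)^(1/0.59) ≈ 6.3319.
y_gold = 6.3319^0.41 ≈ 2.1312, c_gold = y_gold − 0.138·k_gold ≈ 1.2574.
Gain: Δc = 1.2574 − 1.1871 ≈ 0.0703.

Δc ≈ 0.0703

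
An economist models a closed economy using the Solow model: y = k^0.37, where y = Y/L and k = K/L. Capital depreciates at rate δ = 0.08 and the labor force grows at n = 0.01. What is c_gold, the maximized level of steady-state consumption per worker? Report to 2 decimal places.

c_gold ≈ 1.45

Capital per worker breaks even when investment replaces (n + δ)·k; here n + δ = 0.09.
Maximizing c = f(k) − (n+δ)·k gives f'(k) = n+δ, i.e. 0.37·k^(0.37−1) = 0.09, so k_gold = (0.37/0.09)^(1/0.63) ≈ 9.4306.
y_gold = 9.4306^0.37 ≈ 2.2939.
c_gold = y_gold − (n+δ)·k_gold = 2.2939 − 0.09·9.4306 ≈ 1.4452.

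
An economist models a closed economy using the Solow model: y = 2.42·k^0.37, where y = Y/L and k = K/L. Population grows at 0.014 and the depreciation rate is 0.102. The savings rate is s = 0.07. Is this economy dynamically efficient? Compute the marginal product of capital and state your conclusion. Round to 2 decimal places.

Break-even investment rate: n + δ = 0.014 + 0.102 = 0.116.
Steady-state k*: s·A·k^0.37 = 0.116·k gives k* = (0.07·2.42/0.116)^(1/0.63) ≈ 1.8241.
MPK = 0.37·2.42·1.8241^(-0.63) ≈ 0.6131.
MPK > n+δ = 0.116, so the economy is dynamically efficient (under-saving).

dynamically efficient; MPK ≈ 0.61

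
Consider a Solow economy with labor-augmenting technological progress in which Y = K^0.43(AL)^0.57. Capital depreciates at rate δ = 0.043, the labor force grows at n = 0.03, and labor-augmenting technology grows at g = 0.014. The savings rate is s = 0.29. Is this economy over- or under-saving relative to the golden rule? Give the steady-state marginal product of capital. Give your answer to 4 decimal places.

under-saving; MPK ≈ 0.1290

The effective depreciation rate is n + g + δ = 0.03 + 0.014 + 0.043 = 0.087.
Steady-state k*: s·k^0.43 = 0.087·k gives k* = (0.29/0.087)^(1/0.57) ≈ 8.2667.
MPK = 0.43·8.2667^(-0.57) ≈ 0.1290.
MPK > n+g+δ = 0.087, so the economy is dynamically efficient (under-saving).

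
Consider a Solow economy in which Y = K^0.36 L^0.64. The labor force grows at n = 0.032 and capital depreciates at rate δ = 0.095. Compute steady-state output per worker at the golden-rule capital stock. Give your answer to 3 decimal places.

y_gold ≈ 1.797

The effective depreciation rate is n + δ = 0.032 + 0.095 = 0.127.
Golden rule sets MPK = n+δ: 0.36·k^(0.36−1) = 0.127, so k_gold = (0.36/0.127)^(1/0.64) ≈ 5.0937.
Output: y_gold = k_gold^0.36 = 5.0937^0.36 ≈ 1.7969.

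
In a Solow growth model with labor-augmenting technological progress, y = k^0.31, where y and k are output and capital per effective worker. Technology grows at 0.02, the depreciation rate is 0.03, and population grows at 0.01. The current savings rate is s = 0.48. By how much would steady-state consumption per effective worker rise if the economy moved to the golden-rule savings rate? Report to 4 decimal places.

Capital per effective worker breaks even when investment replaces (n + g + δ)·k; here n + g + δ = 0.06.
Current steady state (s = 0.48): k* = (0.48/0.06)^(1/0.69) ≈ 20.3623, y* = 20.3623^0.31 ≈ 2.5453, c* = (1−0.48)·2.5453 ≈ 1.3235.
At the golden rule the marginal product of capital equals n+g+δ: 0.31·k^(0.31−1) = 0.06. Solving, k_gold = (0.31/0.06)^(1/0.69) ≈ 10.8053.
y_gold = 10.8053^0.31 ≈ 2.0914, c_gold = y_gold − 0.06·k_gold ≈ 1.4430.
Gain: Δc = 1.4430 − 1.3235 ≈ 0.1195.

Δc ≈ 0.1195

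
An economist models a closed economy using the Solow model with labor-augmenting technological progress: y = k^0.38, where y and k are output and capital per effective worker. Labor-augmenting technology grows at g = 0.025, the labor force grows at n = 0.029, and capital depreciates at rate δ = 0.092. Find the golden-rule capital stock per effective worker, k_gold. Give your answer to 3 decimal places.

k_gold ≈ 4.678

n + g + δ = 0.029 + 0.025 + 0.092 = 0.146.
At the golden rule the marginal product of capital equals n+g+δ: 0.38·k^(0.38−1) = 0.146. Solving, k_gold = (0.38/0.146)^(1/0.62) ≈ 4.6779.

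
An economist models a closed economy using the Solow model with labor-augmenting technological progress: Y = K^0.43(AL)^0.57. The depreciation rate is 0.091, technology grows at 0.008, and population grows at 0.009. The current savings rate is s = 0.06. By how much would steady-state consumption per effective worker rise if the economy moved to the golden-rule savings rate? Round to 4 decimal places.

Δc ≈ 1.0130

Capital per effective worker breaks even when investment replaces (n + g + δ)·k; here n + g + δ = 0.108.
Current steady state (s = 0.06): k* = (0.06/0.108)^(1/0.57) ≈ 0.3566, y* = 0.3566^0.43 ≈ 0.6418, c* = (1−0.06)·0.6418 ≈ 0.6033.
Maximizing c = f(k) − (n+g+δ)·k gives f'(k) = n+g+δ, i.e. 0.43·k^(0.43−1) = 0.108, so k_gold = (0.43/0.108)^(1/0.57) ≈ 11.2904.
y_gold = 11.2904^0.43 ≈ 2.8357, c_gold = y_gold − 0.108·k_gold ≈ 1.6164.
Gain: Δc = 1.6164 − 0.6033 ≈ 1.0130.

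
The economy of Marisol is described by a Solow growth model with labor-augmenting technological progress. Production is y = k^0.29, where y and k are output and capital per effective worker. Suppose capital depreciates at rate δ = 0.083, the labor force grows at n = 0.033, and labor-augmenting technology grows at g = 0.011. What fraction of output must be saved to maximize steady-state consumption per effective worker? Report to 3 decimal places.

s_gold = 0.290

Capital per effective worker breaks even when investment replaces (n + g + δ)·k; here n + g + δ = 0.127.
At the golden rule MPK = n+g+δ, and in any Cobb-Douglas steady state s = (n+g+δ)·k/y = MPK·k/y = capital's share 0.29.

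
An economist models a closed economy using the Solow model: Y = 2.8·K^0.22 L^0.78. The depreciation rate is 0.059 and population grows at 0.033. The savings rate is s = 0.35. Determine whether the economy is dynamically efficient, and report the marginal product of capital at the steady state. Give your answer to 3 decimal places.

Break-even investment rate: n + δ = 0.033 + 0.059 = 0.092.
Steady-state k*: s·A·k^0.22 = 0.092·k gives k* = (0.35·2.8/0.092)^(1/0.78) ≈ 20.7601.
MPK = 0.22·2.8·20.7601^(-0.78) ≈ 0.0578.
MPK < n+δ = 0.092, so the economy is dynamically inefficient (over-saving).

dynamically inefficient; MPK ≈ 0.058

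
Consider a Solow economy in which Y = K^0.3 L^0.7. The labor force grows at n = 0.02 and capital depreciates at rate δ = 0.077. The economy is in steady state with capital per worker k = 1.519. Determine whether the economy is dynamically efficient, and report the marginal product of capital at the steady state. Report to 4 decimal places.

dynamically efficient; MPK ≈ 0.2239

Break-even investment rate: n + δ = 0.02 + 0.077 = 0.097.
MPK = 0.3·k^(0.3−1) = 0.3·1.519^(-0.7) ≈ 0.2239.
MPK > 0.097, so the economy is dynamically efficient (under-saving).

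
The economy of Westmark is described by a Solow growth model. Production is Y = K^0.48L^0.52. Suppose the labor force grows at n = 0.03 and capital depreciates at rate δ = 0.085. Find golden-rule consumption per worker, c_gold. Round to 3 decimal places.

n + δ = 0.03 + 0.085 = 0.115.
Setting f'(k) = n+δ gives 0.48·k^(0.48−1) = 0.115, hence k_gold = (0.48/0.115)^(1/0.52) ≈ 15.6082.
y_gold = 15.6082^0.48 ≈ 3.7395.
c_gold = y_gold − (n+δ)·k_gold = 3.7395 − 0.115·15.6082 ≈ 1.9445.

c_gold ≈ 1.945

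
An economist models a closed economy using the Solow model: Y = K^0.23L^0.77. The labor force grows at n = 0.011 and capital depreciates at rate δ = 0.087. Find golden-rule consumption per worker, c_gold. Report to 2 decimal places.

Capital per worker breaks even when investment replaces (n + δ)·k; here n + δ = 0.098.
Setting f'(k) = n+δ gives 0.23·k^(0.23−1) = 0.098, hence k_gold = (0.23/0.098)^(1/0.77) ≈ 3.0281.
y_gold = 3.0281^0.23 ≈ 1.2902.
c_gold = y_gold − (n+δ)·k_gold = 1.2902 − 0.098·3.0281 ≈ 0.9935.

c_gold ≈ 0.99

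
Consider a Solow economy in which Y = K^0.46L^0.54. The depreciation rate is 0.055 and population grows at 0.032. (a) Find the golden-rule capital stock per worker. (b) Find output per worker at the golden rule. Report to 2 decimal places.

Break-even investment rate: n + δ = 0.032 + 0.055 = 0.087.
Maximizing c = f(k) − (n+δ)·k gives f'(k) = n+δ, i.e. 0.46·k^(0.46−1) = 0.087, so k_gold = (0.46/0.087)^(1/0.54) ≈ 21.8439.
y_gold = 21.8439^0.46 ≈ 4.1314.

(a) k_gold ≈ 21.84; (b) y_gold ≈ 4.13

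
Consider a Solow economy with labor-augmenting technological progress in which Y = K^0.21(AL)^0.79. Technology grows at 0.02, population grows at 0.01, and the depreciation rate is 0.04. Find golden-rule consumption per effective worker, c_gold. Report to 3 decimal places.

c_gold ≈ 1.058

The effective depreciation rate is n + g + δ = 0.01 + 0.02 + 0.04 = 0.07.
Maximizing c = f(k) − (n+g+δ)·k gives f'(k) = n+g+δ, i.e. 0.21·k^(0.21−1) = 0.07, so k_gold = (0.21/0.07)^(1/0.79) ≈ 4.0175.
y_gold = 4.0175^0.21 ≈ 1.3392.
c_gold = y_gold − (n+g+δ)·k_gold = 1.3392 − 0.07·4.0175 ≈ 1.0579.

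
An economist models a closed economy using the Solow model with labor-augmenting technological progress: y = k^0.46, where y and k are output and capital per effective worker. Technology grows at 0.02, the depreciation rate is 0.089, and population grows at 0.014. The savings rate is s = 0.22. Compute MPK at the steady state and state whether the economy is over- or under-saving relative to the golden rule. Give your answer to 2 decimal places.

n + g + δ = 0.014 + 0.02 + 0.089 = 0.123.
Steady-state k*: s·k^0.46 = 0.123·k gives k* = (0.22/0.123)^(1/0.54) ≈ 2.9351.
MPK = 0.46·2.9351^(-0.54) ≈ 0.2572.
MPK > n+g+δ = 0.123, so the economy is dynamically efficient (under-saving).

under-saving; MPK ≈ 0.26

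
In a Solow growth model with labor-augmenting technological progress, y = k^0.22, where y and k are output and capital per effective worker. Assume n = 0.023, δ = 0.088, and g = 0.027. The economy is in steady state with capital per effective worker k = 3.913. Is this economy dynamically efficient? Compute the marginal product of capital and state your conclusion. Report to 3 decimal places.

dynamically inefficient; MPK ≈ 0.076

Break-even investment rate: n + g + δ = 0.023 + 0.027 + 0.088 = 0.138.
MPK = 0.22·k^(0.22−1) = 0.22·3.913^(-0.78) ≈ 0.0759.
MPK < 0.138, so the economy is dynamically inefficient (over-saving).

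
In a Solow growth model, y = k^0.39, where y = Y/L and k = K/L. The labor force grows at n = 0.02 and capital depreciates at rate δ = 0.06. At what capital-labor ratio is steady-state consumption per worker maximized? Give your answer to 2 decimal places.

The effective depreciation rate is n + δ = 0.02 + 0.06 = 0.08.
Golden rule sets MPK = n+δ: 0.39·k^(0.39−1) = 0.08, so k_gold = (0.39/0.08)^(1/0.61) ≈ 13.4223.

k_gold ≈ 13.42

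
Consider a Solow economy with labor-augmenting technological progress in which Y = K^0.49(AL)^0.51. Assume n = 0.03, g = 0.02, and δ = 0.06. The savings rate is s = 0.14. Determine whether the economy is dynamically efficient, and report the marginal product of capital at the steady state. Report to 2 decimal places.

dynamically efficient; MPK ≈ 0.38

n + g + δ = 0.03 + 0.02 + 0.06 = 0.11.
Steady-state k*: s·k^0.49 = 0.11·k gives k* = (0.14/0.11)^(1/0.51) ≈ 1.6046.
MPK = 0.49·1.6046^(-0.51) ≈ 0.3850.
MPK > n+g+δ = 0.11, so the economy is dynamically efficient (under-saving).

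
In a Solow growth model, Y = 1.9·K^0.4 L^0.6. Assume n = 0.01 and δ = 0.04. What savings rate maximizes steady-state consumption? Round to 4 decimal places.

Break-even investment rate: n + δ = 0.01 + 0.04 = 0.05.
At the golden rule MPK = n+δ, and in any Cobb-Douglas steady state s = (n+δ)·k/y = MPK·k/y = capital's share 0.4.

s_gold = 0.4000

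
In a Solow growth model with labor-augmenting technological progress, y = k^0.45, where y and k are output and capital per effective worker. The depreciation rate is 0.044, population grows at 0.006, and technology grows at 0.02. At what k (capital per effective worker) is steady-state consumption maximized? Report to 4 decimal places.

Break-even investment rate: n + g + δ = 0.006 + 0.02 + 0.044 = 0.07.
At the golden rule the marginal product of capital equals n+g+δ: 0.45·k^(0.45−1) = 0.07. Solving, k_gold = (0.45/0.07)^(1/0.55) ≈ 29.4645.

k_gold ≈ 29.4645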